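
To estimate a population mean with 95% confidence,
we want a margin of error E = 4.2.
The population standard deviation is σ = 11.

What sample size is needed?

Answer: n = 27

Derivation:
z_0.025 = 1.960
n = (z×σ/E)² = (1.960×11/4.2)²
n = 26.3511
Round up: n = 27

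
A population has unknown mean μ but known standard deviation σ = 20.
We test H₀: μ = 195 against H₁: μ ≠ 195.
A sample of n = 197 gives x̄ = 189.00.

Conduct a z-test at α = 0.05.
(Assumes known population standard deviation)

Standard error: SE = σ/√n = 20/√197 = 1.4249
z-statistic: z = (x̄ - μ₀)/SE = (189.00 - 195)/1.4249 = -4.2108
Critical value: ±1.960
p-value < 0.0001
Decision: reject H₀

Answer: z = -4.2108, reject H₀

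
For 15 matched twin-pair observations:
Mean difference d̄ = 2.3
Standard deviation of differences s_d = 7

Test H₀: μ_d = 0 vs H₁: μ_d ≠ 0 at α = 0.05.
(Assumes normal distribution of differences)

Answer: t = 1.2725, fail to reject H₀

Derivation:
df = n - 1 = 14
SE = s_d/√n = 7/√15 = 1.8074
t = d̄/SE = 2.3/1.8074 = 1.2725
Critical value: t_{0.025,14} = ±2.145
p-value ≈ 0.2239
Decision: fail to reject H₀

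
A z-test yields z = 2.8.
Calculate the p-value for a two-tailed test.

For z = 2.8:
p = 2×P(Z > |2.8|) = 2×(1 - Φ(2.8)) = 0.0051

Answer: p-value ≈ 0.0051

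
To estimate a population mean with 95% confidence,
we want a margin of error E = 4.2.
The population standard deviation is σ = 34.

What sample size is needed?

Answer: n = 252

Derivation:
z_0.025 = 1.960
n = (z×σ/E)² = (1.960×34/4.2)²
n = 251.7511
Round up: n = 252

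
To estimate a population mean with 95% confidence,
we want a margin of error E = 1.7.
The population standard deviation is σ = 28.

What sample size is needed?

Answer: n = 1043

Derivation:
z_0.025 = 1.960
n = (z×σ/E)² = (1.960×28/1.7)²
n = 1042.1503
Round up: n = 1043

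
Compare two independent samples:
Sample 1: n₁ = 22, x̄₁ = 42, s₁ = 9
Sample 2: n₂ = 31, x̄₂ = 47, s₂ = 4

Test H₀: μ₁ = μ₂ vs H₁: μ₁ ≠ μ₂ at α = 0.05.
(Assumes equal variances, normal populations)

Answer: t = -2.7427, reject H₀

Derivation:
Pooled variance: s²_p = [21×9² + 30×4²]/(51) = 42.7647
s_p = 6.5395
SE = s_p×√(1/n₁ + 1/n₂) = 6.5395×√(1/22 + 1/31) = 1.8230
t = (x̄₁ - x̄₂)/SE = (42 - 47)/1.8230 = -2.7427
df = 51, t-critical = ±2.008
Decision: reject H₀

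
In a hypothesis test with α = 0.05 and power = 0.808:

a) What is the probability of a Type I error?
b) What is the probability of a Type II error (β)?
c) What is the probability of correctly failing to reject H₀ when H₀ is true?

a) Type I error probability = α = 0.05
b) Power = P(reject H₀ | H₁ true) = 1 - β = 0.808, so Type II error probability = β = 1 - Power = 0.192
c) P(fail to reject H₀ | H₀ true) = 1 - α = 0.95

Answer: a) 0.05, b) 0.192, c) 0.95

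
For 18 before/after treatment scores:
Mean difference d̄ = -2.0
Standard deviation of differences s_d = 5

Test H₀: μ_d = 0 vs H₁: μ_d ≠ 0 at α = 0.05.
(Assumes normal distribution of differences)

df = n - 1 = 17
SE = s_d/√n = 5/√18 = 1.1785
t = d̄/SE = -2.0/1.1785 = -1.6971
Critical value: t_{0.025,17} = ±2.110
p-value ≈ 0.1079
Decision: fail to reject H₀

Answer: t = -1.6971, fail to reject H₀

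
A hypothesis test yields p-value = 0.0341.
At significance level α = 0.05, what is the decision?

Answer: reject H₀

Derivation:
Compare p-value to α:
0.0341 < 0.05
Decision: reject H₀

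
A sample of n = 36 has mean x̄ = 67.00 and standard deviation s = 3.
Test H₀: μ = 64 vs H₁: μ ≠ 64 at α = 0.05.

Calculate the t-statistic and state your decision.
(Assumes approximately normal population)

Answer: t = 6.0000, reject H₀

Derivation:
df = n - 1 = 35
SE = s/√n = 3/√36 = 0.5000
t = (x̄ - μ₀)/SE = (67.00 - 64)/0.5000 = 6.0000
Critical value: t_{0.025,35} = ±2.030
p-value < 0.0001
Decision: reject H₀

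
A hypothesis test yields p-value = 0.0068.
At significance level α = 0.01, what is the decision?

Answer: reject H₀

Derivation:
Compare p-value to α:
0.0068 < 0.01
Decision: reject H₀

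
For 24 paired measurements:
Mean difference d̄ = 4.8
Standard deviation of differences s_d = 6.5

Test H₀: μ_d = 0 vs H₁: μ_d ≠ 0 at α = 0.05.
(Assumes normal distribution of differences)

Answer: t = 3.6177, reject H₀

Derivation:
df = n - 1 = 23
SE = s_d/√n = 6.5/√24 = 1.3268
t = d̄/SE = 4.8/1.3268 = 3.6177
Critical value: t_{0.025,23} = ±2.069
p-value ≈ 0.0014
Decision: reject H₀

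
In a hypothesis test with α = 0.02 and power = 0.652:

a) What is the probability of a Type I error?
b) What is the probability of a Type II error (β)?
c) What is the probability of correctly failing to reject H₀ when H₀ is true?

Answer: a) 0.02, b) 0.348, c) 0.98

Derivation:
a) Type I error probability = α = 0.02
b) Power = P(reject H₀ | H₁ true) = 1 - β = 0.652, so Type II error probability = β = 1 - Power = 0.348
c) P(fail to reject H₀ | H₀ true) = 1 - α = 0.98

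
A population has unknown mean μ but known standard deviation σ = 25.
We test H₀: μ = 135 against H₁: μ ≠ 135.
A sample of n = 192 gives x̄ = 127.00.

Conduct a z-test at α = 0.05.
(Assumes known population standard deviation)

Standard error: SE = σ/√n = 25/√192 = 1.8042
z-statistic: z = (x̄ - μ₀)/SE = (127.00 - 135)/1.8042 = -4.4341
Critical value: ±1.960
p-value < 0.0001
Decision: reject H₀

Answer: z = -4.4341, reject H₀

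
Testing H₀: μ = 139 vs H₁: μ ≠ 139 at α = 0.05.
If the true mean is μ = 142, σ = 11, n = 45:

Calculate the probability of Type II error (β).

Answer: β ≈ 0.5518

Derivation:
SE = σ/√n = 11/√45 = 1.6398
Critical values: μ₀ ± z_0.025×SE = 139 ± 1.960×1.6398
Acceptance region: (135.7860, 142.2140)
Under H₁ (μ = 142): z_high = (142.2140 - 142)/1.6398 = 0.1305, z_low = (135.7860 - 142)/1.6398 = -3.7895
β = P(not reject | H₁) = Φ(0.1305) - Φ(-3.7895) ≈ 0.5518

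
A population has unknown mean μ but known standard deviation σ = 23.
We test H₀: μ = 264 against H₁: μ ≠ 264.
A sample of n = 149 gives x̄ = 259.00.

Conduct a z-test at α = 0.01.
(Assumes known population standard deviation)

Standard error: SE = σ/√n = 23/√149 = 1.8842
z-statistic: z = (x̄ - μ₀)/SE = (259.00 - 264)/1.8842 = -2.6536
Critical value: ±2.576
p-value = 0.0080
Decision: reject H₀

Answer: z = -2.6536, reject H₀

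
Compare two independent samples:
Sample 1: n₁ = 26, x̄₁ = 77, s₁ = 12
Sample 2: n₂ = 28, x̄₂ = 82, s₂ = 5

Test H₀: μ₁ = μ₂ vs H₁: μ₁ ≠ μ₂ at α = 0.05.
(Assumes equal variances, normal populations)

Pooled variance: s²_p = [25×12² + 27×5²]/(52) = 82.2115
s_p = 9.0671
SE = s_p×√(1/n₁ + 1/n₂) = 9.0671×√(1/26 + 1/28) = 2.4694
t = (x̄₁ - x̄₂)/SE = (77 - 82)/2.4694 = -2.0248
df = 52, t-critical = ±2.007
Decision: reject H₀

Answer: t = -2.0248, reject H₀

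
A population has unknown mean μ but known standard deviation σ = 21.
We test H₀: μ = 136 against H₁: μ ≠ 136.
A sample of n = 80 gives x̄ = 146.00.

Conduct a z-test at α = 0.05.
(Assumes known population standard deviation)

Answer: z = 4.2591, reject H₀

Derivation:
Standard error: SE = σ/√n = 21/√80 = 2.3479
z-statistic: z = (x̄ - μ₀)/SE = (146.00 - 136)/2.3479 = 4.2591
Critical value: ±1.960
p-value < 0.0001
Decision: reject H₀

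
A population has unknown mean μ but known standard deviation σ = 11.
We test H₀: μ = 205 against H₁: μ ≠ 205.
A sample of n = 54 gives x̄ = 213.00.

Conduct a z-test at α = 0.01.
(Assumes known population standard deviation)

Answer: z = 5.3444, reject H₀

Derivation:
Standard error: SE = σ/√n = 11/√54 = 1.4969
z-statistic: z = (x̄ - μ₀)/SE = (213.00 - 205)/1.4969 = 5.3444
Critical value: ±2.576
p-value < 0.0001
Decision: reject H₀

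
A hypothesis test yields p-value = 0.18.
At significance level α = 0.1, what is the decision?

Compare p-value to α:
0.18 ≥ 0.1
Decision: fail to reject H₀

Answer: fail to reject H₀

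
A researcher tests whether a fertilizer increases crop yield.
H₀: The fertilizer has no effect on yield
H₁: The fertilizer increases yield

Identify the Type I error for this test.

Type I error: rejecting H₀ when it is actually true (false positive).
Type II error: failing to reject H₀ when H₁ is actually true (false negative).

Answer: Concluding the fertilizer works when it doesn't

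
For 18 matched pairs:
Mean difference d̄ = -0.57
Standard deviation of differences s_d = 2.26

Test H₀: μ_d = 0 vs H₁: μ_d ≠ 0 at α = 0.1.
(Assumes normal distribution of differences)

Answer: t = -1.0700, fail to reject H₀

Derivation:
df = n - 1 = 17
SE = s_d/√n = 2.26/√18 = 0.5327
t = d̄/SE = -0.57/0.5327 = -1.0700
Critical value: t_{0.05,17} = ±1.740
p-value ≈ 0.2996
Decision: fail to reject H₀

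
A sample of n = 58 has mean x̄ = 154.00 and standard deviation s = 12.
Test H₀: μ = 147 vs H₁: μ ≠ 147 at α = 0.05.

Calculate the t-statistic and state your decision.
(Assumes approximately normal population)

Answer: t = 4.4425, reject H₀

Derivation:
df = n - 1 = 57
SE = s/√n = 12/√58 = 1.5757
t = (x̄ - μ₀)/SE = (154.00 - 147)/1.5757 = 4.4425
Critical value: t_{0.025,57} = ±2.002
p-value < 0.0001
Decision: reject H₀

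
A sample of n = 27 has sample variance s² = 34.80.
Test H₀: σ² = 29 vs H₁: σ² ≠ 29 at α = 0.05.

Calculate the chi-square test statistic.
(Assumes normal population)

Answer: χ² = 31.2000, fail to reject H₀

Derivation:
df = n - 1 = 26
χ² = (n-1)s²/σ₀² = 26×34.80/29 = 31.2000
Critical values: χ²_{0.975,26} = 13.844, χ²_{0.025,26} = 41.923
Rejection region: χ² < 13.844 or χ² > 41.923
Decision: fail to reject H₀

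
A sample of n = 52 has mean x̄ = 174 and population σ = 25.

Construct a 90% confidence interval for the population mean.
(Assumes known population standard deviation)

Confidence level: 90%, α = 0.1
z_0.05 = 1.645
SE = σ/√n = 25/√52 = 3.4669
Margin of error = 1.645 × 3.4669 = 5.7031
CI: x̄ ± margin = 174 ± 5.7031
CI: (168.2969, 179.7031)

Answer: (168.2969, 179.7031)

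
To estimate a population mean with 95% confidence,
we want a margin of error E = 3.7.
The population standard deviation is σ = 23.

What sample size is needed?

z_0.025 = 1.960
n = (z×σ/E)² = (1.960×23/3.7)²
n = 148.4446
Round up: n = 149

Answer: n = 149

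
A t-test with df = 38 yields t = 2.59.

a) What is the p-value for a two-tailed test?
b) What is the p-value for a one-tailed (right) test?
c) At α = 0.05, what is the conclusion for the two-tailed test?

Answer: a) 0.0135, b) 0.0068, c) reject H₀

Derivation:
Using t-distribution with df = 38:
a) Two-tailed: p = 2×P(T > 2.59) = 0.0135
b) One-tailed: p = P(T > 2.59) = 0.0068
c) 0.0135 < 0.05, reject H₀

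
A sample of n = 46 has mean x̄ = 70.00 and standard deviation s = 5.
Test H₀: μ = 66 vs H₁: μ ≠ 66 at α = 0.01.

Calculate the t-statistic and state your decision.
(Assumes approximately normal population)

Answer: t = 5.4259, reject H₀

Derivation:
df = n - 1 = 45
SE = s/√n = 5/√46 = 0.7372
t = (x̄ - μ₀)/SE = (70.00 - 66)/0.7372 = 5.4259
Critical value: t_{0.005,45} = ±2.690
p-value < 0.0001
Decision: reject H₀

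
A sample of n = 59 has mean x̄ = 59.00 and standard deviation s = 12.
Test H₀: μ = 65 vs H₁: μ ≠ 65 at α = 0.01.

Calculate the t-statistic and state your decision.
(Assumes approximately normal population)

df = n - 1 = 58
SE = s/√n = 12/√59 = 1.5623
t = (x̄ - μ₀)/SE = (59.00 - 65)/1.5623 = -3.8405
Critical value: t_{0.005,58} = ±2.663
p-value ≈ 0.0003
Decision: reject H₀

Answer: t = -3.8405, reject H₀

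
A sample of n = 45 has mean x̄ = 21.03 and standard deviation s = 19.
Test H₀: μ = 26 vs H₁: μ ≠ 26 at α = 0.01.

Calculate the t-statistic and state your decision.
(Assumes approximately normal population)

df = n - 1 = 44
SE = s/√n = 19/√45 = 2.8324
t = (x̄ - μ₀)/SE = (21.03 - 26)/2.8324 = -1.7547
Critical value: t_{0.005,44} = ±2.692
p-value ≈ 0.0863
Decision: fail to reject H₀

Answer: t = -1.7547, fail to reject H₀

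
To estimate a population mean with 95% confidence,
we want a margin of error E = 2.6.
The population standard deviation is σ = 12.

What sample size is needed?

z_0.025 = 1.960
n = (z×σ/E)² = (1.960×12/2.6)²
n = 81.8329
Round up: n = 82

Answer: n = 82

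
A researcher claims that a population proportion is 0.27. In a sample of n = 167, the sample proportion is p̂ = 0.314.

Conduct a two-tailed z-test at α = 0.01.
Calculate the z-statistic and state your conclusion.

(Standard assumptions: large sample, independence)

H₀: p = 0.27, H₁: p ≠ 0.27
Standard error: SE = √(p₀(1-p₀)/n) = √(0.27×0.73/167) = 0.034355
z-statistic: z = (p̂ - p₀)/SE = (0.314 - 0.27)/0.034355 = 1.2807
Critical value: z_0.005 = ±2.576
p-value = 0.2003
Decision: fail to reject H₀ at α = 0.01

Answer: z = 1.2807, fail to reject H₀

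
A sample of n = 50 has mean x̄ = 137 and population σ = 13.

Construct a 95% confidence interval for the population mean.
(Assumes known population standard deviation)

Confidence level: 95%, α = 0.05
z_0.025 = 1.960
SE = σ/√n = 13/√50 = 1.8385
Margin of error = 1.960 × 1.8385 = 3.6035
CI: x̄ ± margin = 137 ± 3.6035
CI: (133.3965, 140.6035)

Answer: (133.3965, 140.6035)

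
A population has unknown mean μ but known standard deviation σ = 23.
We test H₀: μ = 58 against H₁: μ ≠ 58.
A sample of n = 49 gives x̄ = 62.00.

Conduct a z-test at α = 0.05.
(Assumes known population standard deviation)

Standard error: SE = σ/√n = 23/√49 = 3.2857
z-statistic: z = (x̄ - μ₀)/SE = (62.00 - 58)/3.2857 = 1.2174
Critical value: ±1.960
p-value = 0.2235
Decision: fail to reject H₀

Answer: z = 1.2174, fail to reject H₀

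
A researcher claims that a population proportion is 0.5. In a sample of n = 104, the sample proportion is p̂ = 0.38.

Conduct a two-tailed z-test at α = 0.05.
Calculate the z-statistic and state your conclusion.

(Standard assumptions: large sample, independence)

H₀: p = 0.5, H₁: p ≠ 0.5
Standard error: SE = √(p₀(1-p₀)/n) = √(0.5×0.5/104) = 0.049029
z-statistic: z = (p̂ - p₀)/SE = (0.38 - 0.5)/0.049029 = -2.4475
Critical value: z_0.025 = ±1.960
p-value = 0.0144
Decision: reject H₀ at α = 0.05

Answer: z = -2.4475, reject H₀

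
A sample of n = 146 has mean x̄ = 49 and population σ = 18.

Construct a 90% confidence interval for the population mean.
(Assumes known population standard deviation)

Confidence level: 90%, α = 0.1
z_0.05 = 1.645
SE = σ/√n = 18/√146 = 1.4897
Margin of error = 1.645 × 1.4897 = 2.4506
CI: x̄ ± margin = 49 ± 2.4506
CI: (46.5494, 51.4506)

Answer: (46.5494, 51.4506)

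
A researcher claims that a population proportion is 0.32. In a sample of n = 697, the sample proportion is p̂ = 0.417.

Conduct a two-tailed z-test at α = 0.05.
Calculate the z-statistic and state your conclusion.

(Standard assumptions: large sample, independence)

H₀: p = 0.32, H₁: p ≠ 0.32
Standard error: SE = √(p₀(1-p₀)/n) = √(0.32×0.68/697) = 0.017669
z-statistic: z = (p̂ - p₀)/SE = (0.417 - 0.32)/0.017669 = 5.4898
Critical value: z_0.025 = ±1.960
p-value < 0.0001
Decision: reject H₀ at α = 0.05

Answer: z = 5.4898, reject H₀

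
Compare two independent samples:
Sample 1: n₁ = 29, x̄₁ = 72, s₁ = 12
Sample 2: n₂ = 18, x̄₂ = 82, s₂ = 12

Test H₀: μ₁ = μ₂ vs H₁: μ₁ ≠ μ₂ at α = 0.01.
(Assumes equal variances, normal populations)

Answer: t = -2.7772, reject H₀

Derivation:
Pooled variance: s²_p = [28×12² + 17×12²]/(45) = 144.0000
s_p = 12.0000
SE = s_p×√(1/n₁ + 1/n₂) = 12.0000×√(1/29 + 1/18) = 3.6008
t = (x̄₁ - x̄₂)/SE = (72 - 82)/3.6008 = -2.7772
df = 45, t-critical = ±2.690
Decision: reject H₀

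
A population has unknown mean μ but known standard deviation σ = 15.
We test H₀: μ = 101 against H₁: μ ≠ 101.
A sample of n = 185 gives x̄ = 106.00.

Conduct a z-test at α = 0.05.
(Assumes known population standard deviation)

Answer: z = 4.5339, reject H₀

Derivation:
Standard error: SE = σ/√n = 15/√185 = 1.1028
z-statistic: z = (x̄ - μ₀)/SE = (106.00 - 101)/1.1028 = 4.5339
Critical value: ±1.960
p-value < 0.0001
Decision: reject H₀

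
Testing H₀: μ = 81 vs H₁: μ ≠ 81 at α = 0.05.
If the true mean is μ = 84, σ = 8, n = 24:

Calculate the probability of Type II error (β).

SE = σ/√n = 8/√24 = 1.6330
Critical values: μ₀ ± z_0.025×SE = 81 ± 1.960×1.6330
Acceptance region: (77.7993, 84.2007)
Under H₁ (μ = 84): z_high = (84.2007 - 84)/1.6330 = 0.1229, z_low = (77.7993 - 84)/1.6330 = -3.7971
β = P(not reject | H₁) = Φ(0.1229) - Φ(-3.7971) ≈ 0.5488

Answer: β ≈ 0.5488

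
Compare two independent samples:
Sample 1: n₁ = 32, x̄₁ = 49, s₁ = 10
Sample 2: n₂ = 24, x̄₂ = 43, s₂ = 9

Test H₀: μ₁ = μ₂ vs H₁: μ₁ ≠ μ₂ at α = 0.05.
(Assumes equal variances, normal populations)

Answer: t = 2.3178, reject H₀

Derivation:
Pooled variance: s²_p = [31×10² + 23×9²]/(54) = 91.9074
s_p = 9.5868
SE = s_p×√(1/n₁ + 1/n₂) = 9.5868×√(1/32 + 1/24) = 2.5887
t = (x̄₁ - x̄₂)/SE = (49 - 43)/2.5887 = 2.3178
df = 54, t-critical = ±2.005
Decision: reject H₀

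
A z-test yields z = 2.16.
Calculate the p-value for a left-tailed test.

For z = 2.16:
p = P(Z < 2.16) = Φ(2.16) = 0.9846

Answer: p-value ≈ 0.9846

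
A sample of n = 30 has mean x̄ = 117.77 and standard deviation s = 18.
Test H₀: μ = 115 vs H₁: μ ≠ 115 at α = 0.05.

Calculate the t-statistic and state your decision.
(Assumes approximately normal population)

Answer: t = 0.8429, fail to reject H₀

Derivation:
df = n - 1 = 29
SE = s/√n = 18/√30 = 3.2863
t = (x̄ - μ₀)/SE = (117.77 - 115)/3.2863 = 0.8429
Critical value: t_{0.025,29} = ±2.045
p-value ≈ 0.4062
Decision: fail to reject H₀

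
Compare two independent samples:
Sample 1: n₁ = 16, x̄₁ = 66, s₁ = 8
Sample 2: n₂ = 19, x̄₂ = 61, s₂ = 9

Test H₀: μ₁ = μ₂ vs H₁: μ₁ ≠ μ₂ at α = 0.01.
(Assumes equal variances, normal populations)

Pooled variance: s²_p = [15×8² + 18×9²]/(33) = 73.2727
s_p = 8.5599
SE = s_p×√(1/n₁ + 1/n₂) = 8.5599×√(1/16 + 1/19) = 2.9045
t = (x̄₁ - x̄₂)/SE = (66 - 61)/2.9045 = 1.7215
df = 33, t-critical = ±2.733
Decision: fail to reject H₀

Answer: t = 1.7215, fail to reject H₀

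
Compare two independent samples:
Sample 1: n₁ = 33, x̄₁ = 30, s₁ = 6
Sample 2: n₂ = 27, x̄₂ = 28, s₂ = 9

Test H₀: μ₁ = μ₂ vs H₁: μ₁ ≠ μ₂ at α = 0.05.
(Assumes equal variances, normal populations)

Answer: t = 1.0283, fail to reject H₀

Derivation:
Pooled variance: s²_p = [32×6² + 26×9²]/(58) = 56.1724
s_p = 7.4948
SE = s_p×√(1/n₁ + 1/n₂) = 7.4948×√(1/33 + 1/27) = 1.9449
t = (x̄₁ - x̄₂)/SE = (30 - 28)/1.9449 = 1.0283
df = 58, t-critical = ±2.002
Decision: fail to reject H₀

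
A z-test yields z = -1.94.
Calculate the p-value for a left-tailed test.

For z = -1.94:
p = P(Z < -1.94) = Φ(-1.94) = 0.0262

Answer: p-value ≈ 0.0262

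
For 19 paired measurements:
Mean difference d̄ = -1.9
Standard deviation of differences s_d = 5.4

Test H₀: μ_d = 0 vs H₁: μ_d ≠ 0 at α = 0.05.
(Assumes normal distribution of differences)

df = n - 1 = 18
SE = s_d/√n = 5.4/√19 = 1.2388
t = d̄/SE = -1.9/1.2388 = -1.5337
Critical value: t_{0.025,18} = ±2.101
p-value ≈ 0.1425
Decision: fail to reject H₀

Answer: t = -1.5337, fail to reject H₀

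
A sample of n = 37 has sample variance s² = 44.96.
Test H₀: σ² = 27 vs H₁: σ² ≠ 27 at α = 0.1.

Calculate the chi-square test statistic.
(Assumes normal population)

df = n - 1 = 36
χ² = (n-1)s²/σ₀² = 36×44.96/27 = 59.9467
Critical values: χ²_{0.95,36} = 23.269, χ²_{0.05,36} = 50.998
Rejection region: χ² < 23.269 or χ² > 50.998
Decision: reject H₀

Answer: χ² = 59.9467, reject H₀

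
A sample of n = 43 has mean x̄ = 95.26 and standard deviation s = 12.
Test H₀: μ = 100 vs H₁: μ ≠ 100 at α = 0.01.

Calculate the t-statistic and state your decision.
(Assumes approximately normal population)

df = n - 1 = 42
SE = s/√n = 12/√43 = 1.8300
t = (x̄ - μ₀)/SE = (95.26 - 100)/1.8300 = -2.5902
Critical value: t_{0.005,42} = ±2.698
p-value ≈ 0.0131
Decision: fail to reject H₀

Answer: t = -2.5902, fail to reject H₀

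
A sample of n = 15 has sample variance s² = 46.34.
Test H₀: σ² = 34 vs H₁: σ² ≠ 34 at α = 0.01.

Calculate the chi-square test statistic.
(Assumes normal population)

df = n - 1 = 14
χ² = (n-1)s²/σ₀² = 14×46.34/34 = 19.0812
Critical values: χ²_{0.995,14} = 4.075, χ²_{0.005,14} = 31.319
Rejection region: χ² < 4.075 or χ² > 31.319
Decision: fail to reject H₀

Answer: χ² = 19.0812, fail to reject H₀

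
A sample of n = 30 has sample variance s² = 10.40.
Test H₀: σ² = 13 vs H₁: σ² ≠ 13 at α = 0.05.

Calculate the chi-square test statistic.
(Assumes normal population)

df = n - 1 = 29
χ² = (n-1)s²/σ₀² = 29×10.40/13 = 23.2000
Critical values: χ²_{0.975,29} = 16.047, χ²_{0.025,29} = 45.722
Rejection region: χ² < 16.047 or χ² > 45.722
Decision: fail to reject H₀

Answer: χ² = 23.2000, fail to reject H₀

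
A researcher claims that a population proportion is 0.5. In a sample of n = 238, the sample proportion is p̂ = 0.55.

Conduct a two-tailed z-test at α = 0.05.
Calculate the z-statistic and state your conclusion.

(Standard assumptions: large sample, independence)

Answer: z = 1.5427, fail to reject H₀

Derivation:
H₀: p = 0.5, H₁: p ≠ 0.5
Standard error: SE = √(p₀(1-p₀)/n) = √(0.5×0.5/238) = 0.032410
z-statistic: z = (p̂ - p₀)/SE = (0.55 - 0.5)/0.032410 = 1.5427
Critical value: z_0.025 = ±1.960
p-value = 0.1229
Decision: fail to reject H₀ at α = 0.05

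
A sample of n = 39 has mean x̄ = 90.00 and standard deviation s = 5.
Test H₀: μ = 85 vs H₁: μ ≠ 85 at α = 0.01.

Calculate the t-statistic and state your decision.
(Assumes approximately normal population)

df = n - 1 = 38
SE = s/√n = 5/√39 = 0.8006
t = (x̄ - μ₀)/SE = (90.00 - 85)/0.8006 = 6.2453
Critical value: t_{0.005,38} = ±2.712
p-value < 0.0001
Decision: reject H₀

Answer: t = 6.2453, reject H₀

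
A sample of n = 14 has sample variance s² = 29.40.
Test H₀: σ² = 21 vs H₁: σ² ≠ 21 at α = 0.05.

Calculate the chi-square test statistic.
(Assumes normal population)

Answer: χ² = 18.2000, fail to reject H₀

Derivation:
df = n - 1 = 13
χ² = (n-1)s²/σ₀² = 13×29.40/21 = 18.2000
Critical values: χ²_{0.975,13} = 5.009, χ²_{0.025,13} = 24.736
Rejection region: χ² < 5.009 or χ² > 24.736
Decision: fail to reject H₀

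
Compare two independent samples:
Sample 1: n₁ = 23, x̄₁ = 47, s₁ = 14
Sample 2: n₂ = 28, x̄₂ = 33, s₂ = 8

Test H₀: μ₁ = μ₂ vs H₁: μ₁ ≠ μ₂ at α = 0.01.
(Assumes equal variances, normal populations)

Pooled variance: s²_p = [22×14² + 27×8²]/(49) = 123.2653
s_p = 11.1025
SE = s_p×√(1/n₁ + 1/n₂) = 11.1025×√(1/23 + 1/28) = 3.1244
t = (x̄₁ - x̄₂)/SE = (47 - 33)/3.1244 = 4.4809
df = 49, t-critical = ±2.680
Decision: reject H₀

Answer: t = 4.4809, reject H₀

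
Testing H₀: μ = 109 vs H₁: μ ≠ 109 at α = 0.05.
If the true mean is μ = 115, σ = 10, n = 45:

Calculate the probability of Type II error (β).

SE = σ/√n = 10/√45 = 1.4907
Critical values: μ₀ ± z_0.025×SE = 109 ± 1.960×1.4907
Acceptance region: (106.0782, 111.9218)
Under H₁ (μ = 115): z_high = (111.9218 - 115)/1.4907 = -2.0649, z_low = (106.0782 - 115)/1.4907 = -5.9850
β = P(not reject | H₁) = Φ(-2.0649) - Φ(-5.9850) ≈ 0.0195

Answer: β ≈ 0.0195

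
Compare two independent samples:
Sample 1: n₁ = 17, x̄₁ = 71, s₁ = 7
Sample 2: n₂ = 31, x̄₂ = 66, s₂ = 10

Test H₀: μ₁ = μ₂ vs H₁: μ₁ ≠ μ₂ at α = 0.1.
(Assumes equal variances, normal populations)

Answer: t = 1.8267, reject H₀

Derivation:
Pooled variance: s²_p = [16×7² + 30×10²]/(46) = 82.2609
s_p = 9.0698
SE = s_p×√(1/n₁ + 1/n₂) = 9.0698×√(1/17 + 1/31) = 2.7372
t = (x̄₁ - x̄₂)/SE = (71 - 66)/2.7372 = 1.8267
df = 46, t-critical = ±1.679
Decision: reject H₀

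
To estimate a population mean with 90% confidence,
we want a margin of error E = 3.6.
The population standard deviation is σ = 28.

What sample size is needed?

Answer: n = 164

Derivation:
z_0.05 = 1.645
n = (z×σ/E)² = (1.645×28/3.6)²
n = 163.6978
Round up: n = 164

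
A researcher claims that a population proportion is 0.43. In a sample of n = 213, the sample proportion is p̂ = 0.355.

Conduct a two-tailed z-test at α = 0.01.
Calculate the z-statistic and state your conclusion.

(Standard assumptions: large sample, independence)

Answer: z = -2.2110, fail to reject H₀

Derivation:
H₀: p = 0.43, H₁: p ≠ 0.43
Standard error: SE = √(p₀(1-p₀)/n) = √(0.43×0.57/213) = 0.033922
z-statistic: z = (p̂ - p₀)/SE = (0.355 - 0.43)/0.033922 = -2.2110
Critical value: z_0.005 = ±2.576
p-value = 0.0270
Decision: fail to reject H₀ at α = 0.01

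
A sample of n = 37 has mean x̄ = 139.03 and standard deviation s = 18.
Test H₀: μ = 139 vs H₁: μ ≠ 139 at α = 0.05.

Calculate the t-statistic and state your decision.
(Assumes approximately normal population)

Answer: t = 0.0101, fail to reject H₀

Derivation:
df = n - 1 = 36
SE = s/√n = 18/√37 = 2.9592
t = (x̄ - μ₀)/SE = (139.03 - 139)/2.9592 = 0.0101
Critical value: t_{0.025,36} = ±2.028
p-value ≈ 0.9920
Decision: fail to reject H₀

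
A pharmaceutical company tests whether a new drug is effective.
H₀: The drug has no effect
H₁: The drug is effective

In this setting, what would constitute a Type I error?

A Type I error (probability α) occurs when we reject a true H₀.
A Type II error (probability β) occurs when we fail to reject a false H₀.

Answer: Concluding the drug is effective when it actually has no effect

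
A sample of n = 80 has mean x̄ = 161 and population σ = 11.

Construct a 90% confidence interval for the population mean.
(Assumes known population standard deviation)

Confidence level: 90%, α = 0.1
z_0.05 = 1.645
SE = σ/√n = 11/√80 = 1.2298
Margin of error = 1.645 × 1.2298 = 2.0230
CI: x̄ ± margin = 161 ± 2.0230
CI: (158.9770, 163.0230)

Answer: (158.9770, 163.0230)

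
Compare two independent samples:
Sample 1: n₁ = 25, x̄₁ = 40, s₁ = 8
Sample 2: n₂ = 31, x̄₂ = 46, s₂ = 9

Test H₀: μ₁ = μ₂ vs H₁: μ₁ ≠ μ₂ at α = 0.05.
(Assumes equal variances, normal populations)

Answer: t = -2.6045, reject H₀

Derivation:
Pooled variance: s²_p = [24×8² + 30×9²]/(54) = 73.4444
s_p = 8.5700
SE = s_p×√(1/n₁ + 1/n₂) = 8.5700×√(1/25 + 1/31) = 2.3037
t = (x̄₁ - x̄₂)/SE = (40 - 46)/2.3037 = -2.6045
df = 54, t-critical = ±2.005
Decision: reject H₀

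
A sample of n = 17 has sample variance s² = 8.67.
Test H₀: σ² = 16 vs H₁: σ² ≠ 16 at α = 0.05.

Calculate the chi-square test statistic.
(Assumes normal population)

df = n - 1 = 16
χ² = (n-1)s²/σ₀² = 16×8.67/16 = 8.6700
Critical values: χ²_{0.975,16} = 6.908, χ²_{0.025,16} = 28.845
Rejection region: χ² < 6.908 or χ² > 28.845
Decision: fail to reject H₀

Answer: χ² = 8.6700, fail to reject H₀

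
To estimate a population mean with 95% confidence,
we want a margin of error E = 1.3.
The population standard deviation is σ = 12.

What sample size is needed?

Answer: n = 328

Derivation:
z_0.025 = 1.960
n = (z×σ/E)² = (1.960×12/1.3)²
n = 327.3316
Round up: n = 328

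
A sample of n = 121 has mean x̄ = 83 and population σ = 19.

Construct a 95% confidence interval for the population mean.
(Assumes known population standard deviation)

Answer: (79.6145, 86.3855)

Derivation:
Confidence level: 95%, α = 0.05
z_0.025 = 1.960
SE = σ/√n = 19/√121 = 1.7273
Margin of error = 1.960 × 1.7273 = 3.3855
CI: x̄ ± margin = 83 ± 3.3855
CI: (79.6145, 86.3855)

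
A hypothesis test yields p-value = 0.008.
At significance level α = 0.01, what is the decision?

Answer: reject H₀

Derivation:
Compare p-value to α:
0.008 < 0.01
Decision: reject H₀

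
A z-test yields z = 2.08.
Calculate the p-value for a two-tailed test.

Answer: p-value ≈ 0.0375

Derivation:
For z = 2.08:
p = 2×P(Z > |2.08|) = 2×(1 - Φ(2.08)) = 0.0375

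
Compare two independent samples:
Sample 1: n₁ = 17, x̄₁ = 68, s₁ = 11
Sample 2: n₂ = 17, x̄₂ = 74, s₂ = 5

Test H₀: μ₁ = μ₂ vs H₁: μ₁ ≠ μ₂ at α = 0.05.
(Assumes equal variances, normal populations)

Answer: t = -2.0474, reject H₀

Derivation:
Pooled variance: s²_p = [16×11² + 16×5²]/(32) = 73.0000
s_p = 8.5440
SE = s_p×√(1/n₁ + 1/n₂) = 8.5440×√(1/17 + 1/17) = 2.9306
t = (x̄₁ - x̄₂)/SE = (68 - 74)/2.9306 = -2.0474
df = 32, t-critical = ±2.037
Decision: reject H₀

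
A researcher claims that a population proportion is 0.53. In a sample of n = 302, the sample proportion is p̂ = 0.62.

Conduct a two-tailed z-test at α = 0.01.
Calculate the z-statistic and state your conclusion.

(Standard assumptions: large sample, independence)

H₀: p = 0.53, H₁: p ≠ 0.53
Standard error: SE = √(p₀(1-p₀)/n) = √(0.53×0.47/302) = 0.028720
z-statistic: z = (p̂ - p₀)/SE = (0.62 - 0.53)/0.028720 = 3.1337
Critical value: z_0.005 = ±2.576
p-value = 0.0017
Decision: reject H₀ at α = 0.01

Answer: z = 3.1337, reject H₀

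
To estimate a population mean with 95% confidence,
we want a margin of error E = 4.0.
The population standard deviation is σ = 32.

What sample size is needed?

Answer: n = 246

Derivation:
z_0.025 = 1.960
n = (z×σ/E)² = (1.960×32/4.0)²
n = 245.8624
Round up: n = 246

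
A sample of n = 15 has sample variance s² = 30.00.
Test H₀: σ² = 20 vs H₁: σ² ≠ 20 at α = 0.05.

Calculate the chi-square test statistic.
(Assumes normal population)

df = n - 1 = 14
χ² = (n-1)s²/σ₀² = 14×30.00/20 = 21.0000
Critical values: χ²_{0.975,14} = 5.629, χ²_{0.025,14} = 26.119
Rejection region: χ² < 5.629 or χ² > 26.119
Decision: fail to reject H₀

Answer: χ² = 21.0000, fail to reject H₀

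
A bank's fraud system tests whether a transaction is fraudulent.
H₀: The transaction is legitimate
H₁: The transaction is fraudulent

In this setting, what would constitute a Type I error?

Type I error: rejecting H₀ when it is actually true (false positive).
Type II error: failing to reject H₀ when H₁ is actually true (false negative).

Answer: Blocking a legitimate transaction as fraud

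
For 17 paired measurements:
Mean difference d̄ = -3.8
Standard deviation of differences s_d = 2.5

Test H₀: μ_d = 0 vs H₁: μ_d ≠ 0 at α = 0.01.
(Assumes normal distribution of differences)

Answer: t = -6.2675, reject H₀

Derivation:
df = n - 1 = 16
SE = s_d/√n = 2.5/√17 = 0.6063
t = d̄/SE = -3.8/0.6063 = -6.2675
Critical value: t_{0.005,16} = ±2.921
p-value < 0.0001
Decision: reject H₀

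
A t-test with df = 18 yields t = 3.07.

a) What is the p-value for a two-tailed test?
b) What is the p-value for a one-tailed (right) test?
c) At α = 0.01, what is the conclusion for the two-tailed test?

Using t-distribution with df = 18:
a) Two-tailed: p = 2×P(T > 3.07) = 0.0066
b) One-tailed: p = P(T > 3.07) = 0.0033
c) 0.0066 < 0.01, reject H₀

Answer: a) 0.0066, b) 0.0033, c) reject H₀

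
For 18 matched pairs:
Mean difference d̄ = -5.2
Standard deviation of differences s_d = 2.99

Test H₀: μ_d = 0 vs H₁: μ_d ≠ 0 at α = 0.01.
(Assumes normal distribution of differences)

df = n - 1 = 17
SE = s_d/√n = 2.99/√18 = 0.7047
t = d̄/SE = -5.2/0.7047 = -7.3790
Critical value: t_{0.005,17} = ±2.898
p-value < 0.0001
Decision: reject H₀

Answer: t = -7.3790, reject H₀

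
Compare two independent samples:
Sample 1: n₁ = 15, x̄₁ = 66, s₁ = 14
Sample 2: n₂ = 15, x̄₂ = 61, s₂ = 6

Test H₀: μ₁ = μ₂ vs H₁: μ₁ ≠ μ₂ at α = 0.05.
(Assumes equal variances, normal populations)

Answer: t = 1.2714, fail to reject H₀

Derivation:
Pooled variance: s²_p = [14×14² + 14×6²]/(28) = 116.0000
s_p = 10.7703
SE = s_p×√(1/n₁ + 1/n₂) = 10.7703×√(1/15 + 1/15) = 3.9328
t = (x̄₁ - x̄₂)/SE = (66 - 61)/3.9328 = 1.2714
df = 28, t-critical = ±2.048
Decision: fail to reject H₀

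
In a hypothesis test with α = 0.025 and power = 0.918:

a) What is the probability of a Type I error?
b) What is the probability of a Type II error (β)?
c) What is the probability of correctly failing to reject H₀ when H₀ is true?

Answer: a) 0.025, b) 0.082, c) 0.975

Derivation:
a) Type I error probability = α = 0.025
b) Power = P(reject H₀ | H₁ true) = 1 - β = 0.918, so Type II error probability = β = 1 - Power = 0.082
c) P(fail to reject H₀ | H₀ true) = 1 - α = 0.975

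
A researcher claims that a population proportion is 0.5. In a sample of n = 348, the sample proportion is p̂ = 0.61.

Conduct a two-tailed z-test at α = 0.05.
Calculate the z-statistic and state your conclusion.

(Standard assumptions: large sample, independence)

Answer: z = 4.1040, reject H₀

Derivation:
H₀: p = 0.5, H₁: p ≠ 0.5
Standard error: SE = √(p₀(1-p₀)/n) = √(0.5×0.5/348) = 0.026803
z-statistic: z = (p̂ - p₀)/SE = (0.61 - 0.5)/0.026803 = 4.1040
Critical value: z_0.025 = ±1.960
p-value < 0.0001
Decision: reject H₀ at α = 0.05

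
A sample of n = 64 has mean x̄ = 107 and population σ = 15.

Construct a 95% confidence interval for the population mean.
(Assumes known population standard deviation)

Confidence level: 95%, α = 0.05
z_0.025 = 1.960
SE = σ/√n = 15/√64 = 1.8750
Margin of error = 1.960 × 1.8750 = 3.6750
CI: x̄ ± margin = 107 ± 3.6750
CI: (103.3250, 110.6750)

Answer: (103.3250, 110.6750)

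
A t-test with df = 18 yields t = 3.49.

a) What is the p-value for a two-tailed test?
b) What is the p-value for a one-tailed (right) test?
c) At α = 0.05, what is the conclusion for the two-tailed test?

Using t-distribution with df = 18:
a) Two-tailed: p = 2×P(T > 3.49) = 0.0026
b) One-tailed: p = P(T > 3.49) = 0.0013
c) 0.0026 < 0.05, reject H₀

Answer: a) 0.0026, b) 0.0013, c) reject H₀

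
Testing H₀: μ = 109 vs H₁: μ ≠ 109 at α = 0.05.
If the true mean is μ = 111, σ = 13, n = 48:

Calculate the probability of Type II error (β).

SE = σ/√n = 13/√48 = 1.8764
Critical values: μ₀ ± z_0.025×SE = 109 ± 1.960×1.8764
Acceptance region: (105.3223, 112.6777)
Under H₁ (μ = 111): z_high = (112.6777 - 111)/1.8764 = 0.8941, z_low = (105.3223 - 111)/1.8764 = -3.0258
β = P(not reject | H₁) = Φ(0.8941) - Φ(-3.0258) ≈ 0.8131

Answer: β ≈ 0.8131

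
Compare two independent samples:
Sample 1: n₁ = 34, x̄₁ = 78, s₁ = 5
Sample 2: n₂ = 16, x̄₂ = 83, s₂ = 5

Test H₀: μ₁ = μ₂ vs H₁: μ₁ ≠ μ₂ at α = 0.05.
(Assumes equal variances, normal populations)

Pooled variance: s²_p = [33×5² + 15×5²]/(48) = 25.0000
s_p = 5.0000
SE = s_p×√(1/n₁ + 1/n₂) = 5.0000×√(1/34 + 1/16) = 1.5158
t = (x̄₁ - x̄₂)/SE = (78 - 83)/1.5158 = -3.2986
df = 48, t-critical = ±2.011
Decision: reject H₀

Answer: t = -3.2986, reject H₀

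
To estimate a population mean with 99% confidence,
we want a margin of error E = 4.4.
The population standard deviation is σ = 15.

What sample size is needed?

Answer: n = 78

Derivation:
z_0.005 = 2.576
n = (z×σ/E)² = (2.576×15/4.4)²
n = 77.1203
Round up: n = 78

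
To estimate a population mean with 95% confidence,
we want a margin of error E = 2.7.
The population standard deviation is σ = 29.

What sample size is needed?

Answer: n = 444

Derivation:
z_0.025 = 1.960
n = (z×σ/E)² = (1.960×29/2.7)²
n = 443.1805
Round up: n = 444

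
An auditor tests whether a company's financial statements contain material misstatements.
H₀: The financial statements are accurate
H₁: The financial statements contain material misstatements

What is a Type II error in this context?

Answer: Failing to detect material misstatements that are actually present

Derivation:
Type I error (α): Rejecting H₀ when H₀ is true
Type II error (β): Failing to reject H₀ when H₁ is true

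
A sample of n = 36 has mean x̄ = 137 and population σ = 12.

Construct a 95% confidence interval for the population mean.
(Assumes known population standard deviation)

Answer: (133.0800, 140.9200)

Derivation:
Confidence level: 95%, α = 0.05
z_0.025 = 1.960
SE = σ/√n = 12/√36 = 2.0000
Margin of error = 1.960 × 2.0000 = 3.9200
CI: x̄ ± margin = 137 ± 3.9200
CI: (133.0800, 140.9200)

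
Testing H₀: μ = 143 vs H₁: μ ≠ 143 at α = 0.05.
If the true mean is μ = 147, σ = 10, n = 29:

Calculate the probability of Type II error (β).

SE = σ/√n = 10/√29 = 1.8570
Critical values: μ₀ ± z_0.025×SE = 143 ± 1.960×1.8570
Acceptance region: (139.3603, 146.6397)
Under H₁ (μ = 147): z_high = (146.6397 - 147)/1.8570 = -0.1940, z_low = (139.3603 - 147)/1.8570 = -4.1140
β = P(not reject | H₁) = Φ(-0.1940) - Φ(-4.1140) ≈ 0.4231

Answer: β ≈ 0.4231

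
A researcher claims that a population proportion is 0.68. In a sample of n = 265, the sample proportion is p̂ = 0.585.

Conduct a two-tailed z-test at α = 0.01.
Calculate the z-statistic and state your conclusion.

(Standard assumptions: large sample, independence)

H₀: p = 0.68, H₁: p ≠ 0.68
Standard error: SE = √(p₀(1-p₀)/n) = √(0.68×0.32/265) = 0.028655
z-statistic: z = (p̂ - p₀)/SE = (0.585 - 0.68)/0.028655 = -3.3153
Critical value: z_0.005 = ±2.576
p-value = 0.0009
Decision: reject H₀ at α = 0.01

Answer: z = -3.3153, reject H₀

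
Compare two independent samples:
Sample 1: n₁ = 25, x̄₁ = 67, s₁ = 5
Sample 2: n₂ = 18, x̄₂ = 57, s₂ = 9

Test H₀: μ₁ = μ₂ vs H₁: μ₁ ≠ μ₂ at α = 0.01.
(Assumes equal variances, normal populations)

Pooled variance: s²_p = [24×5² + 17×9²]/(41) = 48.2195
s_p = 6.9440
SE = s_p×√(1/n₁ + 1/n₂) = 6.9440×√(1/25 + 1/18) = 2.1465
t = (x̄₁ - x̄₂)/SE = (67 - 57)/2.1465 = 4.6587
df = 41, t-critical = ±2.701
Decision: reject H₀

Answer: t = 4.6587, reject H₀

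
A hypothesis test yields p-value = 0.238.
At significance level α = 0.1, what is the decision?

Answer: fail to reject H₀

Derivation:
Compare p-value to α:
0.238 ≥ 0.1
Decision: fail to reject H₀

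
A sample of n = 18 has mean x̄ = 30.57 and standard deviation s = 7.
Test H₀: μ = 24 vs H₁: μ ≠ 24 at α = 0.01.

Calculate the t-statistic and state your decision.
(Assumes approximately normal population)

Answer: t = 3.9821, reject H₀

Derivation:
df = n - 1 = 17
SE = s/√n = 7/√18 = 1.6499
t = (x̄ - μ₀)/SE = (30.57 - 24)/1.6499 = 3.9821
Critical value: t_{0.005,17} = ±2.898
p-value ≈ 0.0010
Decision: reject H₀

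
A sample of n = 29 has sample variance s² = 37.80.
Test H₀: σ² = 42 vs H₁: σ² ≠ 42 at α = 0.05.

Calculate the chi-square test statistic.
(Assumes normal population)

df = n - 1 = 28
χ² = (n-1)s²/σ₀² = 28×37.80/42 = 25.2000
Critical values: χ²_{0.975,28} = 15.308, χ²_{0.025,28} = 44.461
Rejection region: χ² < 15.308 or χ² > 44.461
Decision: fail to reject H₀

Answer: χ² = 25.2000, fail to reject H₀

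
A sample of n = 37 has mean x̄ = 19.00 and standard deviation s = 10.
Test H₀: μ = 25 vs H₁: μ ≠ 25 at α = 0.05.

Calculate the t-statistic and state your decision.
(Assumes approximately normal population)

Answer: t = -3.6496, reject H₀

Derivation:
df = n - 1 = 36
SE = s/√n = 10/√37 = 1.6440
t = (x̄ - μ₀)/SE = (19.00 - 25)/1.6440 = -3.6496
Critical value: t_{0.025,36} = ±2.028
p-value ≈ 0.0008
Decision: reject H₀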